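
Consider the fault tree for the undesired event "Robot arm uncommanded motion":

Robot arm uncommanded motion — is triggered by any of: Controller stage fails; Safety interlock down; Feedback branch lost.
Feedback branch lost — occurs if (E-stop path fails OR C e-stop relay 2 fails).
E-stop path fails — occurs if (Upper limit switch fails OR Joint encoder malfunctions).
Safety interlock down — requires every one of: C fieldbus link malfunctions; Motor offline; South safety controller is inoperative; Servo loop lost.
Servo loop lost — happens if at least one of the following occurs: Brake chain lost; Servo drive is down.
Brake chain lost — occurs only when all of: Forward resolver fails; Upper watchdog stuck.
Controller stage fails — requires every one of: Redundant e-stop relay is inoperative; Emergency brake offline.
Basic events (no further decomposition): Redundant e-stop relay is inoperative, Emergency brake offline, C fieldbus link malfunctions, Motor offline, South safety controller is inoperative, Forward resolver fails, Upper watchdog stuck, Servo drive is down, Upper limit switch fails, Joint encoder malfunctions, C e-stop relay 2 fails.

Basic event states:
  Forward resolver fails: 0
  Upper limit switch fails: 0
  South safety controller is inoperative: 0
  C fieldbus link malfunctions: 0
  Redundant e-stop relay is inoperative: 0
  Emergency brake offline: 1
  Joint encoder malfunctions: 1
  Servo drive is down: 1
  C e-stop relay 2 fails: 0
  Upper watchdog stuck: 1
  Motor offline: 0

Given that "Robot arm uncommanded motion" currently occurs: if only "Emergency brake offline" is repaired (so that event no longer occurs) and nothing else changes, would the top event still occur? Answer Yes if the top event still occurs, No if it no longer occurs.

Counterfactual: set "Emergency brake offline" to not occurred.
Controller stage fails [AND]: Redundant e-stop relay is inoperative=not, Emergency brake offline=not → not all inputs occur → does not occur.
Brake chain lost [AND]: Forward resolver fails=not, Upper watchdog stuck=occurs → not all inputs occur → does not occur.
Servo loop lost [OR]: Brake chain lost=not, Servo drive is down=occurs → at least one input occurs → occurs.
Safety interlock down [AND]: C fieldbus link malfunctions=not, Motor offline=not, South safety controller is inoperative=not, Servo loop lost=occurs → not all inputs occur → does not occur.
E-stop path fails [OR]: Upper limit switch fails=not, Joint encoder malfunctions=occurs → at least one input occurs → occurs.
Feedback branch lost [OR]: E-stop path fails=occurs, C e-stop relay 2 fails=not → at least one input occurs → occurs.
Robot arm uncommanded motion [OR]: Controller stage fails=not, Safety interlock down=not, Feedback branch lost=occurs → at least one input occurs → occurs.

Yes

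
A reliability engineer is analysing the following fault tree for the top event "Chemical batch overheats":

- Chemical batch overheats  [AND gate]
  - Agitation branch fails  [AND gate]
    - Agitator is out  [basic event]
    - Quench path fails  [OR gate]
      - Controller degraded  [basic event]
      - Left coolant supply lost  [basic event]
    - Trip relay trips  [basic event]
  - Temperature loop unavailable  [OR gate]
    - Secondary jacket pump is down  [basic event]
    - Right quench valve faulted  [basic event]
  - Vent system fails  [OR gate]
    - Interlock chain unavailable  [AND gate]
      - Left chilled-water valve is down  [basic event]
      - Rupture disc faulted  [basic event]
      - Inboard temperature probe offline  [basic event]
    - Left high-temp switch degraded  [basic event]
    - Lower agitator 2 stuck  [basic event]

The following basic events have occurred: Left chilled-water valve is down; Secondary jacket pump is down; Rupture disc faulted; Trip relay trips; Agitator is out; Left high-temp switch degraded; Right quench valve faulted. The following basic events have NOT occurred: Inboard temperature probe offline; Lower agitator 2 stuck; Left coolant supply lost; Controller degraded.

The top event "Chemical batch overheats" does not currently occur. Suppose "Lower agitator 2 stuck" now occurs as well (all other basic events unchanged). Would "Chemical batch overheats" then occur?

Counterfactual: set "Lower agitator 2 stuck" to occurred.
Quench path fails [OR]: Controller degraded=not, Left coolant supply lost=not → no input occurs → does not occur.
Agitation branch fails [AND]: Agitator is out=occurs, Quench path fails=not, Trip relay trips=occurs → not all inputs occur → does not occur.
Temperature loop unavailable [OR]: Secondary jacket pump is down=occurs, Right quench valve faulted=occurs → at least one input occurs → occurs.
Interlock chain unavailable [AND]: Left chilled-water valve is down=occurs, Rupture disc faulted=occurs, Inboard temperature probe offline=not → not all inputs occur → does not occur.
Vent system fails [OR]: Interlock chain unavailable=not, Left high-temp switch degraded=occurs, Lower agitator 2 stuck=occurs → at least one input occurs → occurs.
Chemical batch overheats [AND]: Agitation branch fails=not, Temperature loop unavailable=occurs, Vent system fails=occurs → not all inputs occur → does not occur.

No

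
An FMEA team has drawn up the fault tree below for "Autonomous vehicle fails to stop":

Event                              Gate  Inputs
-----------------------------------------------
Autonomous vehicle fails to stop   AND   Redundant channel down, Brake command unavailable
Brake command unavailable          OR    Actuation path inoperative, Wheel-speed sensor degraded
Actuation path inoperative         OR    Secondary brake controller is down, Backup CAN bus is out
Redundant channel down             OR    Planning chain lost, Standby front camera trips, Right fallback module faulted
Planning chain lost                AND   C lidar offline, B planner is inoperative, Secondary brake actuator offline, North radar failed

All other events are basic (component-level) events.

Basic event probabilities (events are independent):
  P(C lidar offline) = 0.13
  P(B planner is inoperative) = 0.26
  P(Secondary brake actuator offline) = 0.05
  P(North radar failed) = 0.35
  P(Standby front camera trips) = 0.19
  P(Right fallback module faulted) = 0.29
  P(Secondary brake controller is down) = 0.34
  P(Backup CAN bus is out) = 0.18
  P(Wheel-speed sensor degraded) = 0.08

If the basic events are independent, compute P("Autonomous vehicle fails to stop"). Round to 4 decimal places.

0.2135

P(Planning chain lost) [AND] = 0.13 × 0.26 × 0.05 × 0.35 = 0.000592
P(Redundant channel down) [OR] = 1 − (1−0.000592) × (1−0.19) × (1−0.29) = 0.425240
P(Actuation path inoperative) [OR] = 1 − (1−0.34) × (1−0.18) = 0.458800
P(Brake command unavailable) [OR] = 1 − (1−0.458800) × (1−0.08) = 0.502096
P(Autonomous vehicle fails to stop) [AND] = 0.425240 × 0.502096 = 0.213511
Rounded to 4 decimal places: P(Autonomous vehicle fails to stop) ≈ 0.2135.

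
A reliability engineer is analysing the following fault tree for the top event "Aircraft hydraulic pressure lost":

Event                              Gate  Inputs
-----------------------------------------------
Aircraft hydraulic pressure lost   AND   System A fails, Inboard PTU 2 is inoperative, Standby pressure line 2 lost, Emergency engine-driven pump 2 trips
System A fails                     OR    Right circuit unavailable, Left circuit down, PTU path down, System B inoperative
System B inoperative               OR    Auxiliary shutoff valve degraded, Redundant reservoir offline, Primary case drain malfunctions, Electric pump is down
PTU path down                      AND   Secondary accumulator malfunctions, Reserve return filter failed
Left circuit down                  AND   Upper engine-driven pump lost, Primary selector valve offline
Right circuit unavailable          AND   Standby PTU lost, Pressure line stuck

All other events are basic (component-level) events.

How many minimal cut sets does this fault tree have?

Right circuit unavailable [AND]: one cut set from each child combined → 1 × 1 = 1 cut set(s).
Left circuit down [AND]: one cut set from each child combined → 1 × 1 = 1 cut set(s).
PTU path down [AND]: one cut set from each child combined → 1 × 1 = 1 cut set(s).
System B inoperative [OR]: union of children's cut sets → 4 cut set(s).
System A fails [OR]: union of children's cut sets → 7 cut set(s).
Aircraft hydraulic pressure lost [AND]: one cut set from each child combined → 7 × 1 × 1 × 1 = 7 cut set(s).
Minimal cut sets: {Emergency engine-driven pump 2 trips, Inboard PTU 2 is inoperative, Pressure line stuck, Standby PTU lost, Standby pressure line 2 lost}; {Emergency engine-driven pump 2 trips, Inboard PTU 2 is inoperative, Primary selector valve offline, Standby pressure line 2 lost, Upper engine-driven pump lost}; {Emergency engine-driven pump 2 trips, Inboard PTU 2 is inoperative, Reserve return filter failed, Secondary accumulator malfunctions, Standby pressure line 2 lost}; {Auxiliary shutoff valve degraded, Emergency engine-driven pump 2 trips, Inboard PTU 2 is inoperative, Standby pressure line 2 lost}; {Emergency engine-driven pump 2 trips, Inboard PTU 2 is inoperative, Redundant reservoir offline, Standby pressure line 2 lost}; {Emergency engine-driven pump 2 trips, Inboard PTU 2 is inoperative, Primary case drain malfunctions, Standby pressure line 2 lost}; {Electric pump is down, Emergency engine-driven pump 2 trips, Inboard PTU 2 is inoperative, Standby pressure line 2 lost}.

7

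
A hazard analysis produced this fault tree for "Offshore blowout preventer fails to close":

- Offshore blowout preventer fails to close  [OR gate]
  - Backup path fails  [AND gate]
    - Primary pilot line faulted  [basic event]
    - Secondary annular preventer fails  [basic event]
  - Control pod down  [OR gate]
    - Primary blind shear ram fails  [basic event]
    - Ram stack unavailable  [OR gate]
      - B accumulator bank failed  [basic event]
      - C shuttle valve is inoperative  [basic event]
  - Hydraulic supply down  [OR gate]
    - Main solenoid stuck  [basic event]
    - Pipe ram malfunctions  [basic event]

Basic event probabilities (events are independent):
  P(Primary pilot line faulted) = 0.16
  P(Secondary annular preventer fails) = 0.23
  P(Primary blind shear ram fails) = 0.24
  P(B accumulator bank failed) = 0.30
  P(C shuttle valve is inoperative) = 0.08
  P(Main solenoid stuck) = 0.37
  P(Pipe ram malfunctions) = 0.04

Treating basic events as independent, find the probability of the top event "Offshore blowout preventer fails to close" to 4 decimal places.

0.7149

P(Backup path fails) [AND] = 0.16 × 0.23 = 0.036800
P(Ram stack unavailable) [OR] = 1 − (1−0.30) × (1−0.08) = 0.356000
P(Control pod down) [OR] = 1 − (1−0.24) × (1−0.356000) = 0.510560
P(Hydraulic supply down) [OR] = 1 − (1−0.37) × (1−0.04) = 0.395200
P(Offshore blowout preventer fails to close) [OR] = 1 − (1−0.036800) × (1−0.510560) × (1−0.395200) = 0.714880
Rounded to 4 decimal places: P(Offshore blowout preventer fails to close) ≈ 0.7149.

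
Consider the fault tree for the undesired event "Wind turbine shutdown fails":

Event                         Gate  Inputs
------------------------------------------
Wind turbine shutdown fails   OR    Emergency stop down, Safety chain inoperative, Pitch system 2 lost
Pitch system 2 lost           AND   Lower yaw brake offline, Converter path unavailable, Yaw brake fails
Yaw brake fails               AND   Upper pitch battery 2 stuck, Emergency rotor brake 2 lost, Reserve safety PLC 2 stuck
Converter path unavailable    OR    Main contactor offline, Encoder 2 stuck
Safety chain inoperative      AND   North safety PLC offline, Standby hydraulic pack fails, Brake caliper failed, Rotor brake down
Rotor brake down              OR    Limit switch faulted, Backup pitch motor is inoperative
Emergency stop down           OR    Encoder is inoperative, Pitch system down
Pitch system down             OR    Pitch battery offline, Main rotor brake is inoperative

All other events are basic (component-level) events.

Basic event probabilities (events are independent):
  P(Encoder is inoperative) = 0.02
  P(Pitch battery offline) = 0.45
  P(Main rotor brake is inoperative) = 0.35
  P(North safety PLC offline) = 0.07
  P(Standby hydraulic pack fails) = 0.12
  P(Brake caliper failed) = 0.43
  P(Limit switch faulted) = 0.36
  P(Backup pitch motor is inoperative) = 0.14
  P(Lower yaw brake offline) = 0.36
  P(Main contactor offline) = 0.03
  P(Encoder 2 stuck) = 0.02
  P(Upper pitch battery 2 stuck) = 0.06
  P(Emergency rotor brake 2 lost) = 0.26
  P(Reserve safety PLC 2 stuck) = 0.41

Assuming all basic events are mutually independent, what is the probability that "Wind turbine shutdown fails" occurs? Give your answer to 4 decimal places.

0.6503

P(Pitch system down) [OR] = 1 − (1−0.45) × (1−0.35) = 0.642500
P(Emergency stop down) [OR] = 1 − (1−0.02) × (1−0.642500) = 0.649650
P(Rotor brake down) [OR] = 1 − (1−0.36) × (1−0.14) = 0.449600
P(Safety chain inoperative) [AND] = 0.07 × 0.12 × 0.43 × 0.449600 = 0.001624
P(Converter path unavailable) [OR] = 1 − (1−0.03) × (1−0.02) = 0.049400
P(Yaw brake fails) [AND] = 0.06 × 0.26 × 0.41 = 0.006396
P(Pitch system 2 lost) [AND] = 0.36 × 0.049400 × 0.006396 = 0.000114
P(Wind turbine shutdown fails) [OR] = 1 − (1−0.649650) × (1−0.001624) × (1−0.000114) = 0.650259
Rounded to 4 decimal places: P(Wind turbine shutdown fails) ≈ 0.6503.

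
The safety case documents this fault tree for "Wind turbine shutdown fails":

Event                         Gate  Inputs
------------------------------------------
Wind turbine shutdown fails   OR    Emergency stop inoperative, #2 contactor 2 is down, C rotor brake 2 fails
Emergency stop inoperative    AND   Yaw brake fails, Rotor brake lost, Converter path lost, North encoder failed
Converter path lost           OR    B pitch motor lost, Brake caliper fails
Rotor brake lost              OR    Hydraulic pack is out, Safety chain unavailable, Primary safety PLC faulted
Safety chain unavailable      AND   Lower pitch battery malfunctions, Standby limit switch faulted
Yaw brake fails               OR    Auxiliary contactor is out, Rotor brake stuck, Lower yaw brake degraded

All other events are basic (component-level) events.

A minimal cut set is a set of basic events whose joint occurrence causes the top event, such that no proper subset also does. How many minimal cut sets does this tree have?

20

Yaw brake fails [OR]: union of children's cut sets → 3 cut set(s).
Safety chain unavailable [AND]: one cut set from each child combined → 1 × 1 = 1 cut set(s).
Rotor brake lost [OR]: union of children's cut sets → 3 cut set(s).
Converter path lost [OR]: union of children's cut sets → 2 cut set(s).
Emergency stop inoperative [AND]: one cut set from each child combined → 3 × 3 × 2 × 1 = 18 cut set(s).
Wind turbine shutdown fails [OR]: union of children's cut sets → 20 cut set(s).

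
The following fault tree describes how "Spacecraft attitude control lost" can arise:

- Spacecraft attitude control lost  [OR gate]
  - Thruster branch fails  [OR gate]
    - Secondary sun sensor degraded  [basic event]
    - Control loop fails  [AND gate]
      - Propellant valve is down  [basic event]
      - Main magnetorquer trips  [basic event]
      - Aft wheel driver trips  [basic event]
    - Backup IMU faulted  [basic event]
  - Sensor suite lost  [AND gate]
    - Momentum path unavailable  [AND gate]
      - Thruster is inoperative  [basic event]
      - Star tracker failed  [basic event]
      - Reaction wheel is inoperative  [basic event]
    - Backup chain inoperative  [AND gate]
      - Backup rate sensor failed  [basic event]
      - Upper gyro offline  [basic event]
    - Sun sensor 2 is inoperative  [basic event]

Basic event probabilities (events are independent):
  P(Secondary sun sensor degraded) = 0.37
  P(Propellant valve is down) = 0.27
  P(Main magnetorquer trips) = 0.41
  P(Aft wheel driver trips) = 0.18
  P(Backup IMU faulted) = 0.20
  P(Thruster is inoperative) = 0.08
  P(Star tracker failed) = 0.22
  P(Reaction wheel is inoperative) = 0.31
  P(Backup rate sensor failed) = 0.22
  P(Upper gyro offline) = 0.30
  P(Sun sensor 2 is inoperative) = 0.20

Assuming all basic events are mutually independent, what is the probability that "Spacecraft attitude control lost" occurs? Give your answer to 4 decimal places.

P(Control loop fails) [AND] = 0.27 × 0.41 × 0.18 = 0.019926
P(Thruster branch fails) [OR] = 1 − (1−0.37) × (1−0.019926) × (1−0.20) = 0.506043
P(Momentum path unavailable) [AND] = 0.08 × 0.22 × 0.31 = 0.005456
P(Backup chain inoperative) [AND] = 0.22 × 0.30 = 0.066000
P(Sensor suite lost) [AND] = 0.005456 × 0.066000 × 0.20 = 0.000072
P(Spacecraft attitude control lost) [OR] = 1 − (1−0.506043) × (1−0.000072) = 0.506079
Rounded to 4 decimal places: P(Spacecraft attitude control lost) ≈ 0.5061.

0.5061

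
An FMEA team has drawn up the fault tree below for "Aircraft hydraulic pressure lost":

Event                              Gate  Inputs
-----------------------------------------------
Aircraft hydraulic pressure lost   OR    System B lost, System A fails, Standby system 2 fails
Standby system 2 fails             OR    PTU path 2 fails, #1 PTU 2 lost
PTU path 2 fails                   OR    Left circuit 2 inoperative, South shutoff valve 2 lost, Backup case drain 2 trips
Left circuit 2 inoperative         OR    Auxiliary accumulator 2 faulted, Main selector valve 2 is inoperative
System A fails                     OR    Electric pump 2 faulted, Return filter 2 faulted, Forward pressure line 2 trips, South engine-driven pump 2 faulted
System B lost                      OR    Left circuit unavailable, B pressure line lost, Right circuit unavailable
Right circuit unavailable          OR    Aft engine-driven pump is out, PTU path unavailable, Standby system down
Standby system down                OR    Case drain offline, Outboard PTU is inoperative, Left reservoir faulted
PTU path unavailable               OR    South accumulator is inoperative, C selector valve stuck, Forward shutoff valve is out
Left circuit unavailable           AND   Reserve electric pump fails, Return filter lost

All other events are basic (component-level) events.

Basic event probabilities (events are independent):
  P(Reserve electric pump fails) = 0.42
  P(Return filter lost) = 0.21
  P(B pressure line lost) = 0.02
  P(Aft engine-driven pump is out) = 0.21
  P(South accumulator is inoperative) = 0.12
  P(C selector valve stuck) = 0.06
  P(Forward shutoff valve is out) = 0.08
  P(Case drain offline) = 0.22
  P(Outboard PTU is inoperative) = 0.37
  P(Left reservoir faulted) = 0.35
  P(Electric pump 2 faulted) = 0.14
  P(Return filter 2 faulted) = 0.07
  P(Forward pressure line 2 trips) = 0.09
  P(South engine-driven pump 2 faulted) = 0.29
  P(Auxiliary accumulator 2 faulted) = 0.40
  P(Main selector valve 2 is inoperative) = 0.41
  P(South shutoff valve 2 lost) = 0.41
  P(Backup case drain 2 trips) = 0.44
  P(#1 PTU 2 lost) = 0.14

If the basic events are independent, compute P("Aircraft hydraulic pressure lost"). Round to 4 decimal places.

0.9911

P(Left circuit unavailable) [AND] = 0.42 × 0.21 = 0.088200
P(PTU path unavailable) [OR] = 1 − (1−0.12) × (1−0.06) × (1−0.08) = 0.238976
P(Standby system down) [OR] = 1 − (1−0.22) × (1−0.37) × (1−0.35) = 0.680590
P(Right circuit unavailable) [OR] = 1 − (1−0.21) × (1−0.238976) × (1−0.680590) = 0.807968
P(System B lost) [OR] = 1 − (1−0.088200) × (1−0.02) × (1−0.807968) = 0.828407
P(System A fails) [OR] = 1 − (1−0.14) × (1−0.07) × (1−0.09) × (1−0.29) = 0.483249
P(Left circuit 2 inoperative) [OR] = 1 − (1−0.40) × (1−0.41) = 0.646000
P(PTU path 2 fails) [OR] = 1 − (1−0.646000) × (1−0.41) × (1−0.44) = 0.883038
P(Standby system 2 fails) [OR] = 1 − (1−0.883038) × (1−0.14) = 0.899413
P(Aircraft hydraulic pressure lost) [OR] = 1 − (1−0.828407) × (1−0.483249) × (1−0.899413) = 0.991081
Rounded to 4 decimal places: P(Aircraft hydraulic pressure lost) ≈ 0.9911.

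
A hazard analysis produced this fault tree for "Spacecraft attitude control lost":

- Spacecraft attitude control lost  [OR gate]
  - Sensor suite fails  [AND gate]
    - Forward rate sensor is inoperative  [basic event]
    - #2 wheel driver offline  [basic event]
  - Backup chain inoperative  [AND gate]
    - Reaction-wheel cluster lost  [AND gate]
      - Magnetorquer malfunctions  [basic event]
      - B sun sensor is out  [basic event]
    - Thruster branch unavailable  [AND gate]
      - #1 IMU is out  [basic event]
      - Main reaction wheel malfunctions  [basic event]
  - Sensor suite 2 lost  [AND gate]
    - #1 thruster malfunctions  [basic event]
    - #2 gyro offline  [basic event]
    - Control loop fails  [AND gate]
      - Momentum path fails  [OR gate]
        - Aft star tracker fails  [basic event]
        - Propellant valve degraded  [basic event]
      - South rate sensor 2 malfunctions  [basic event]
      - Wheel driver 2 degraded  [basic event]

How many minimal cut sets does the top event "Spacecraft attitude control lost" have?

4

Sensor suite fails [AND]: one cut set from each child combined → 1 × 1 = 1 cut set(s).
Reaction-wheel cluster lost [AND]: one cut set from each child combined → 1 × 1 = 1 cut set(s).
Thruster branch unavailable [AND]: one cut set from each child combined → 1 × 1 = 1 cut set(s).
Backup chain inoperative [AND]: one cut set from each child combined → 1 × 1 = 1 cut set(s).
Momentum path fails [OR]: union of children's cut sets → 2 cut set(s).
Control loop fails [AND]: one cut set from each child combined → 2 × 1 × 1 = 2 cut set(s).
Sensor suite 2 lost [AND]: one cut set from each child combined → 1 × 1 × 2 = 2 cut set(s).
Spacecraft attitude control lost [OR]: union of children's cut sets → 4 cut set(s).
Minimal cut sets: {#2 wheel driver offline, Forward rate sensor is inoperative}; {#1 IMU is out, B sun sensor is out, Magnetorquer malfunctions, Main reaction wheel malfunctions}; {#1 thruster malfunctions, #2 gyro offline, Aft star tracker fails, South rate sensor 2 malfunctions, Wheel driver 2 degraded}; {#1 thruster malfunctions, #2 gyro offline, Propellant valve degraded, South rate sensor 2 malfunctions, Wheel driver 2 degraded}.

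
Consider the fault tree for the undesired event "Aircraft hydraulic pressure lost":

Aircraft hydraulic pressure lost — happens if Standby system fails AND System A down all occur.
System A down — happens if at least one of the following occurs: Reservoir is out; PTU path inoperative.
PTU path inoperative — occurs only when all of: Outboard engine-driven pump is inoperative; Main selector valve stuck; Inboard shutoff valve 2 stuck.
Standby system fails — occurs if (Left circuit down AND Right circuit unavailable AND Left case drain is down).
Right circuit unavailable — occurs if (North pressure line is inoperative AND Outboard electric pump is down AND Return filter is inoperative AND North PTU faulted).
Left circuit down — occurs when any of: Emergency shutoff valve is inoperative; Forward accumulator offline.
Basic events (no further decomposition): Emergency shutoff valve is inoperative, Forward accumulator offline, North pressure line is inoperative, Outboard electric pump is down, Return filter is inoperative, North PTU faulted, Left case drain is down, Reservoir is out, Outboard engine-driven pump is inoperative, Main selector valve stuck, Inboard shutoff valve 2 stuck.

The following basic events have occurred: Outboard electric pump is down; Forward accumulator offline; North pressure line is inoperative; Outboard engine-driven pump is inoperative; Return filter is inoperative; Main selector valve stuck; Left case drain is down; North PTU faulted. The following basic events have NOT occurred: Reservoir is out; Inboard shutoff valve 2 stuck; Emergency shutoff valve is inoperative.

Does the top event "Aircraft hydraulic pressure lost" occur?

No

Left circuit down [OR]: Emergency shutoff valve is inoperative=not, Forward accumulator offline=occurs → at least one input occurs → occurs.
Right circuit unavailable [AND]: North pressure line is inoperative=occurs, Outboard electric pump is down=occurs, Return filter is inoperative=occurs, North PTU faulted=occurs → all inputs occur → occurs.
Standby system fails [AND]: Left circuit down=occurs, Right circuit unavailable=occurs, Left case drain is down=occurs → all inputs occur → occurs.
PTU path inoperative [AND]: Outboard engine-driven pump is inoperative=occurs, Main selector valve stuck=occurs, Inboard shutoff valve 2 stuck=not → not all inputs occur → does not occur.
System A down [OR]: Reservoir is out=not, PTU path inoperative=not → no input occurs → does not occur.
Aircraft hydraulic pressure lost [AND]: Standby system fails=occurs, System A down=not → not all inputs occur → does not occur.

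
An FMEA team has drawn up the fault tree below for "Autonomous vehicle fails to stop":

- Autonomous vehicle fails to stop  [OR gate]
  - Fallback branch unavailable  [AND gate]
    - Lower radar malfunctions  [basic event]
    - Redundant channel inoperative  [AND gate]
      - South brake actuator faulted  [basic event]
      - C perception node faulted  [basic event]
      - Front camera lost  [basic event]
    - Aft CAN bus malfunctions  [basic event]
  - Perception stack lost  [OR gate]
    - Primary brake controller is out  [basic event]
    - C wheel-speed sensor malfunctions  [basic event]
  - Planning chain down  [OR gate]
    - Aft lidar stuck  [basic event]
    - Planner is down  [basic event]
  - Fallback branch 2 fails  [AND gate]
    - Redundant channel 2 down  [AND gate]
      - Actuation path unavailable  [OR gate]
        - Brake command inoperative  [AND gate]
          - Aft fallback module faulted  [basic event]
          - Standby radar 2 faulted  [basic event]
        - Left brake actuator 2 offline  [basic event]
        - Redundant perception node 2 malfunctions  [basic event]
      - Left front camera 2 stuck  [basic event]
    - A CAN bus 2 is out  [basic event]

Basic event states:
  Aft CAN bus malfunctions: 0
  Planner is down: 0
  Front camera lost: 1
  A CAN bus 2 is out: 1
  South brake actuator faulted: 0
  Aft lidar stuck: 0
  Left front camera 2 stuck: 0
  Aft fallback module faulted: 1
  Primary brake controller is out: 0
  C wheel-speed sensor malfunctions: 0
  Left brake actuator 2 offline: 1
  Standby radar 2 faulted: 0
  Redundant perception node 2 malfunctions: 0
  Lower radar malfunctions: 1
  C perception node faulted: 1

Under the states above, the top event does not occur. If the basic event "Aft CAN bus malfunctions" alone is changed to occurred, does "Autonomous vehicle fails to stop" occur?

Counterfactual: set "Aft CAN bus malfunctions" to occurred.
Redundant channel inoperative [AND]: South brake actuator faulted=not, C perception node faulted=occurs, Front camera lost=occurs → not all inputs occur → does not occur.
Fallback branch unavailable [AND]: Lower radar malfunctions=occurs, Redundant channel inoperative=not, Aft CAN bus malfunctions=occurs → not all inputs occur → does not occur.
Perception stack lost [OR]: Primary brake controller is out=not, C wheel-speed sensor malfunctions=not → no input occurs → does not occur.
Planning chain down [OR]: Aft lidar stuck=not, Planner is down=not → no input occurs → does not occur.
Brake command inoperative [AND]: Aft fallback module faulted=occurs, Standby radar 2 faulted=not → not all inputs occur → does not occur.
Actuation path unavailable [OR]: Brake command inoperative=not, Left brake actuator 2 offline=occurs, Redundant perception node 2 malfunctions=not → at least one input occurs → occurs.
Redundant channel 2 down [AND]: Actuation path unavailable=occurs, Left front camera 2 stuck=not → not all inputs occur → does not occur.
Fallback branch 2 fails [AND]: Redundant channel 2 down=not, A CAN bus 2 is out=occurs → not all inputs occur → does not occur.
Autonomous vehicle fails to stop [OR]: Fallback branch unavailable=not, Perception stack lost=not, Planning chain down=not, Fallback branch 2 fails=not → no input occurs → does not occur.

No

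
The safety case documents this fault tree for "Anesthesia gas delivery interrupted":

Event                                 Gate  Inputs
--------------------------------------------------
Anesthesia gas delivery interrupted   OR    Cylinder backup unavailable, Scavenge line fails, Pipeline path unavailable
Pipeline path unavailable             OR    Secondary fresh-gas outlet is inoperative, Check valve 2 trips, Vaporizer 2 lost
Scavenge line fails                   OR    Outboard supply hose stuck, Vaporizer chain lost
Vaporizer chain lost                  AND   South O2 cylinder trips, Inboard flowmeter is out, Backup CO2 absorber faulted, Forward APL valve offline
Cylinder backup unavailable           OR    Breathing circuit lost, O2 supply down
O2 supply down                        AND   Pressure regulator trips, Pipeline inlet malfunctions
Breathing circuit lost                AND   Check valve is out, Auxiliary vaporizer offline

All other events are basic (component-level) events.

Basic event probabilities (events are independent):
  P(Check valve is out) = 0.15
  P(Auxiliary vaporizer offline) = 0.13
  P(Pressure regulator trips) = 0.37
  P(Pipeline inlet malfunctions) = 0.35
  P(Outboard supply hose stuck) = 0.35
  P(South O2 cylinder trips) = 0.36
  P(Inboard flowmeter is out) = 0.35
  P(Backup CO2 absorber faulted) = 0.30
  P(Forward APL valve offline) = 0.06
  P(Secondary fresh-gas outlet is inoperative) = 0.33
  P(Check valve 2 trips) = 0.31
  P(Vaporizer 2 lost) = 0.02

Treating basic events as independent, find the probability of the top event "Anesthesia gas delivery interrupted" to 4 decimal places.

P(Breathing circuit lost) [AND] = 0.15 × 0.13 = 0.019500
P(O2 supply down) [AND] = 0.37 × 0.35 = 0.129500
P(Cylinder backup unavailable) [OR] = 1 − (1−0.019500) × (1−0.129500) = 0.146475
P(Vaporizer chain lost) [AND] = 0.36 × 0.35 × 0.30 × 0.06 = 0.002268
P(Scavenge line fails) [OR] = 1 − (1−0.35) × (1−0.002268) = 0.351474
P(Pipeline path unavailable) [OR] = 1 − (1−0.33) × (1−0.31) × (1−0.02) = 0.546946
P(Anesthesia gas delivery interrupted) [OR] = 1 − (1−0.146475) × (1−0.351474) × (1−0.546946) = 0.749220
Rounded to 4 decimal places: P(Anesthesia gas delivery interrupted) ≈ 0.7492.

0.7492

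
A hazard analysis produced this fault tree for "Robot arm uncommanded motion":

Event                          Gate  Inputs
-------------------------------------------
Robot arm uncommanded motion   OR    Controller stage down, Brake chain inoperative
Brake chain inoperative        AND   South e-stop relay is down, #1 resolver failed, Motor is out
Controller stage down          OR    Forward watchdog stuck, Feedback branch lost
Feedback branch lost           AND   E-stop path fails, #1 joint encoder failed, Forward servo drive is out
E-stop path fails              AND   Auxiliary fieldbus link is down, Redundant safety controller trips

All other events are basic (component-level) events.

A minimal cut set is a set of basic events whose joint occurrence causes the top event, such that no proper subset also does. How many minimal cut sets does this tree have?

3

E-stop path fails [AND]: one cut set from each child combined → 1 × 1 = 1 cut set(s).
Feedback branch lost [AND]: one cut set from each child combined → 1 × 1 × 1 = 1 cut set(s).
Controller stage down [OR]: union of children's cut sets → 2 cut set(s).
Brake chain inoperative [AND]: one cut set from each child combined → 1 × 1 × 1 = 1 cut set(s).
Robot arm uncommanded motion [OR]: union of children's cut sets → 3 cut set(s).
Minimal cut sets: {Forward watchdog stuck}; {#1 joint encoder failed, Auxiliary fieldbus link is down, Forward servo drive is out, Redundant safety controller trips}; {#1 resolver failed, Motor is out, South e-stop relay is down}.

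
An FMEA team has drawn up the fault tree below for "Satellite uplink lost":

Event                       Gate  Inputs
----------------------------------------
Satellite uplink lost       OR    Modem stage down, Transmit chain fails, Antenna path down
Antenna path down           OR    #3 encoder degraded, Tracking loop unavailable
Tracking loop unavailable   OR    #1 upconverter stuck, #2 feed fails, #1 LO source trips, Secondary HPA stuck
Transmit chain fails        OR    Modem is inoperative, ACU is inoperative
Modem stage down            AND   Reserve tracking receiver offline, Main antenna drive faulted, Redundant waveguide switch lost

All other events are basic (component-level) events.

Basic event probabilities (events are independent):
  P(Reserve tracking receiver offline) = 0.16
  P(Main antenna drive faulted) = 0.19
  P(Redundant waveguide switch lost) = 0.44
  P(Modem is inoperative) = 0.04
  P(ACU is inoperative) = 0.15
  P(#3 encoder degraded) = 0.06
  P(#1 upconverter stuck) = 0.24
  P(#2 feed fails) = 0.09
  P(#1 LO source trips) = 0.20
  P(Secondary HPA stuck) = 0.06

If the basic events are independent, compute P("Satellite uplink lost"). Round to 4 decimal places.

0.6064

P(Modem stage down) [AND] = 0.16 × 0.19 × 0.44 = 0.013376
P(Transmit chain fails) [OR] = 1 − (1−0.04) × (1−0.15) = 0.184000
P(Tracking loop unavailable) [OR] = 1 − (1−0.24) × (1−0.09) × (1−0.20) × (1−0.06) = 0.479917
P(Antenna path down) [OR] = 1 − (1−0.06) × (1−0.479917) = 0.511122
P(Satellite uplink lost) [OR] = 1 − (1−0.013376) × (1−0.184000) × (1−0.511122) = 0.606412
Rounded to 4 decimal places: P(Satellite uplink lost) ≈ 0.6064.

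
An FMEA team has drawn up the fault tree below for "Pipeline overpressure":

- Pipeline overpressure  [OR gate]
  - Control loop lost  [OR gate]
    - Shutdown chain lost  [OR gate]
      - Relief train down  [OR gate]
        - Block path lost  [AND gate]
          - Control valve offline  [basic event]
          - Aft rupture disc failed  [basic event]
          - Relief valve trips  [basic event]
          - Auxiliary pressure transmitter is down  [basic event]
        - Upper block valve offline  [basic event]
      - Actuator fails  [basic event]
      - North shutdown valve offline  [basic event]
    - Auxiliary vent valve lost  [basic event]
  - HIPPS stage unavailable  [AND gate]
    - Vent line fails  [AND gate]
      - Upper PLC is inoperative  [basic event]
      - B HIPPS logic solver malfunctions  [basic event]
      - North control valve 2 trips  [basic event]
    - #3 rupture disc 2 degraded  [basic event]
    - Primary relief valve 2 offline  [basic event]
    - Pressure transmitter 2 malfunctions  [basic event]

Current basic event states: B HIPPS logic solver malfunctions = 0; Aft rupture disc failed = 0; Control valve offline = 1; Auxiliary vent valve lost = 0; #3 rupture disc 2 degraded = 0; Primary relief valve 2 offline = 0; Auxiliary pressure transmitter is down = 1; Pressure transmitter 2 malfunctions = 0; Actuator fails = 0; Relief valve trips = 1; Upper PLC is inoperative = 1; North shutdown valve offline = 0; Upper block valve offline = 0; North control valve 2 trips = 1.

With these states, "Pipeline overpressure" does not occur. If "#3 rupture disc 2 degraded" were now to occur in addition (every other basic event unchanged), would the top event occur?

Counterfactual: set "#3 rupture disc 2 degraded" to occurred.
Block path lost [AND]: Control valve offline=occurs, Aft rupture disc failed=not, Relief valve trips=occurs, Auxiliary pressure transmitter is down=occurs → not all inputs occur → does not occur.
Relief train down [OR]: Block path lost=not, Upper block valve offline=not → no input occurs → does not occur.
Shutdown chain lost [OR]: Relief train down=not, Actuator fails=not, North shutdown valve offline=not → no input occurs → does not occur.
Control loop lost [OR]: Shutdown chain lost=not, Auxiliary vent valve lost=not → no input occurs → does not occur.
Vent line fails [AND]: Upper PLC is inoperative=occurs, B HIPPS logic solver malfunctions=not, North control valve 2 trips=occurs → not all inputs occur → does not occur.
HIPPS stage unavailable [AND]: Vent line fails=not, #3 rupture disc 2 degraded=occurs, Primary relief valve 2 offline=not, Pressure transmitter 2 malfunctions=not → not all inputs occur → does not occur.
Pipeline overpressure [OR]: Control loop lost=not, HIPPS stage unavailable=not → no input occurs → does not occur.

No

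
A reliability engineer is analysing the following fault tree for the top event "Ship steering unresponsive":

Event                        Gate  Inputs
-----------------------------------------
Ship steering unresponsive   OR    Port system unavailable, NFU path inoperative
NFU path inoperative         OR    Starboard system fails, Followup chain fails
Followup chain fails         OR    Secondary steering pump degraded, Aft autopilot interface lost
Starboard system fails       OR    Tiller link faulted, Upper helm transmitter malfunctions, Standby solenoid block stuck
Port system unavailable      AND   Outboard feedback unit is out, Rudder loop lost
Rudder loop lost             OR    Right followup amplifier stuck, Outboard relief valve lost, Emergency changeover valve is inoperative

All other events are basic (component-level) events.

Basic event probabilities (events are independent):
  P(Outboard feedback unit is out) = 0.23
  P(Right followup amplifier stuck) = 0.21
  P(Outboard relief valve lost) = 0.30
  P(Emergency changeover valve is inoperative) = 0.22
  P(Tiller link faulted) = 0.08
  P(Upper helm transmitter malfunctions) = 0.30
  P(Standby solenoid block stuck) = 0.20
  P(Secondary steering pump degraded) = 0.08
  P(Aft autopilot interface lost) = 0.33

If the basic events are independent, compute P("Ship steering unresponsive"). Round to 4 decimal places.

0.7240

P(Rudder loop lost) [OR] = 1 − (1−0.21) × (1−0.30) × (1−0.22) = 0.568660
P(Port system unavailable) [AND] = 0.23 × 0.568660 = 0.130792
P(Starboard system fails) [OR] = 1 − (1−0.08) × (1−0.30) × (1−0.20) = 0.484800
P(Followup chain fails) [OR] = 1 − (1−0.08) × (1−0.33) = 0.383600
P(NFU path inoperative) [OR] = 1 − (1−0.484800) × (1−0.383600) = 0.682431
P(Ship steering unresponsive) [OR] = 1 − (1−0.130792) × (1−0.682431) = 0.723966
Rounded to 4 decimal places: P(Ship steering unresponsive) ≈ 0.7240.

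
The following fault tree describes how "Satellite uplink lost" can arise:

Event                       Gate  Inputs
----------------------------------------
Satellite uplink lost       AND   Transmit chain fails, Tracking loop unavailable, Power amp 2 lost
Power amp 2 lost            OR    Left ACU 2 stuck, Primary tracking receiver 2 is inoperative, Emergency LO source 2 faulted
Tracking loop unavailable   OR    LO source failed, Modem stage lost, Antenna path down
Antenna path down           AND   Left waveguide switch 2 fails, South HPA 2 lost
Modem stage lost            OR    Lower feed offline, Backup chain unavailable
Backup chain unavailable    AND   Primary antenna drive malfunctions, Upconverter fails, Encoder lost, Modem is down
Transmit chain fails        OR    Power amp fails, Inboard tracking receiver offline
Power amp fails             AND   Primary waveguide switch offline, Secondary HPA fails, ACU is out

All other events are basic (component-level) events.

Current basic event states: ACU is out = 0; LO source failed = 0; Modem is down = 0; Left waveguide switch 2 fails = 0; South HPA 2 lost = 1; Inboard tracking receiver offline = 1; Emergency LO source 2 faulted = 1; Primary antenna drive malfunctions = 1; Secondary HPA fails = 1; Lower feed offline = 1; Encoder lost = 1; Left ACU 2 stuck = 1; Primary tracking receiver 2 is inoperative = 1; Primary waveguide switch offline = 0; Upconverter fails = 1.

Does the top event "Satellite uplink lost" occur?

Yes

Power amp fails [AND]: Primary waveguide switch offline=not, Secondary HPA fails=occurs, ACU is out=not → not all inputs occur → does not occur.
Transmit chain fails [OR]: Power amp fails=not, Inboard tracking receiver offline=occurs → at least one input occurs → occurs.
Backup chain unavailable [AND]: Primary antenna drive malfunctions=occurs, Upconverter fails=occurs, Encoder lost=occurs, Modem is down=not → not all inputs occur → does not occur.
Modem stage lost [OR]: Lower feed offline=occurs, Backup chain unavailable=not → at least one input occurs → occurs.
Antenna path down [AND]: Left waveguide switch 2 fails=not, South HPA 2 lost=occurs → not all inputs occur → does not occur.
Tracking loop unavailable [OR]: LO source failed=not, Modem stage lost=occurs, Antenna path down=not → at least one input occurs → occurs.
Power amp 2 lost [OR]: Left ACU 2 stuck=occurs, Primary tracking receiver 2 is inoperative=occurs, Emergency LO source 2 faulted=occurs → at least one input occurs → occurs.
Satellite uplink lost [AND]: Transmit chain fails=occurs, Tracking loop unavailable=occurs, Power amp 2 lost=occurs → all inputs occur → occurs.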